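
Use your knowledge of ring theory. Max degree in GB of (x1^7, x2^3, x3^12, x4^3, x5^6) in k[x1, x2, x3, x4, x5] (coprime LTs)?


Pure powers, coprime LTs => already GB.
Degrees: 7, 3, 12, 3, 6
Max=12


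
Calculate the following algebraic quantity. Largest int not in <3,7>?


gcd(3,7)=1 => F=ab-a-b=3*7-3-7=21-10=11


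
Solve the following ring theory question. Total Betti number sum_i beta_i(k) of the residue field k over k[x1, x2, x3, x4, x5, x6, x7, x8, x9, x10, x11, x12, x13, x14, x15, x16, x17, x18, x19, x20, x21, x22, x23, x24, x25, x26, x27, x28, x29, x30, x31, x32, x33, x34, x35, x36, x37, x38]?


Koszul resolution: beta_i(k)=C(n,i), n=38
sum_i C(38,i) = 2^38 = 274877906944


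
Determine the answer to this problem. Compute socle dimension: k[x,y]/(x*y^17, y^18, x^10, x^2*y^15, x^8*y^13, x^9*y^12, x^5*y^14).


Socle = ann(m) = span of standard monomials u with x*u, y*u in I (staircase corners).
Minimal generators: x^10, x^9*y^12, x^8*y^13, x^5*y^14, x^2*y^15, x*y^17, y^18
Corners: y^17, xy^16, x^4y^14, x^7y^13, x^8y^12, x^9y^11
Socle dim=6


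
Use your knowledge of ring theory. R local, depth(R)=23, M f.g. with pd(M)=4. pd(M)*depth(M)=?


pd+depth=23
depth=23-4=19
pd*depth=4*19=76


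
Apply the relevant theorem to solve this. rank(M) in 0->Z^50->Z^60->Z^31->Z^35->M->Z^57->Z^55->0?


Alt sum=0:
(-1)^0*50 + (-1)^1*60 + (-1)^2*31 + (-1)^3*35 + (-1)^4*? + (-1)^5*57 + (-1)^6*55=0
rank(M)=16


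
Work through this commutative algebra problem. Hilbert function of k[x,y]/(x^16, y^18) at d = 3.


k[x,y], I = (x^16, y^18), d = 3
Need i < 16 and d-i < 18.
Range: 0 <= i <= 3.
H(3) = 4


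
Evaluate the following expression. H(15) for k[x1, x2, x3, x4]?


C(d+n-1,n-1)=C(18,3)=816


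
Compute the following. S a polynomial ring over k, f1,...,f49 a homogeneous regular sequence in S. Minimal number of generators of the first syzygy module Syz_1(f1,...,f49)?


Regular sequence => Koszul complex is the minimal free resolution.
Syz_1 minimally generated by Koszul relations f_i*e_j - f_j*e_i (i<j): mu(Syz_1) = beta_2 = C(m,2) = m(m-1)/2
m=49
49*48/2 = 1176


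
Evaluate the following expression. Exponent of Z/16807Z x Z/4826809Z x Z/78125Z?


Exponent = lcm of the cyclic orders; pairwise coprime => product.
7^5*13^6*5^7=16807*4826809*78125=6337826473671875


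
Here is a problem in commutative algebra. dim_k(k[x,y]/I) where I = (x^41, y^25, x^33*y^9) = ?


k[x,y]/I, I = (x^41, y^25, x^33*y^9)
Rect: 41x25=1025. Corner: (41-33)x(25-9)=128.
dim = 1025-128 = 897


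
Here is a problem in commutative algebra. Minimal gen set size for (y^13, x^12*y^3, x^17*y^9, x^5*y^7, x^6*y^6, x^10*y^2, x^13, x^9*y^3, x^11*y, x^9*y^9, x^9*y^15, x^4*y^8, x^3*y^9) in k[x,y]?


Remove redundant (divisible by others).
x^12*y^3 redundant.
x^9*y^15 redundant.
x^9*y^9 redundant.
x^17*y^9 redundant.
Min: x^13, x^11*y, x^10*y^2, x^9*y^3, x^6*y^6, x^5*y^7, x^4*y^8, x^3*y^9, y^13
Count=9


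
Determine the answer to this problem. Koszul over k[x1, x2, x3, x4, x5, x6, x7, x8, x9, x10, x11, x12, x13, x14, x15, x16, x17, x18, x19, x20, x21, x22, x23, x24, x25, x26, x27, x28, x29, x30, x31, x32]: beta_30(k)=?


C(n,i)=C(32,30)=496


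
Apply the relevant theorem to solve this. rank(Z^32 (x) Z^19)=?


rank(M(x)N) = rank(M)*rank(N)
32*19 = 608


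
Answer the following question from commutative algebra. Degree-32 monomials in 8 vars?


C(d+n-1,n-1)=C(39,7)=15380937


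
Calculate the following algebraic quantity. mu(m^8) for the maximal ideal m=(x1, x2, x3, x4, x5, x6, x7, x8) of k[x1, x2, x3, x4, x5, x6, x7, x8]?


Graded Nakayama: mu(m^d) = dim_k (m^d/m^(d+1)) = #degree-8 monomials in 8 vars
C(n+d-1,d)=C(15,8)=6435


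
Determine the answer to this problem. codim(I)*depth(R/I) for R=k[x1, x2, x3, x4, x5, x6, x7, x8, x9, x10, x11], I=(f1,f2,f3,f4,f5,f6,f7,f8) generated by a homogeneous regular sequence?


codim=8, depth=dim(R/I)=11-8=3
Product=8*3=24


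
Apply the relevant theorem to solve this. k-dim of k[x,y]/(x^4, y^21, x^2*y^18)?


k[x,y]/I, I = (x^4, y^21, x^2*y^18)
Rect: 4x21=84. Corner: (4-2)x(21-18)=6.
dim = 84-6 = 78


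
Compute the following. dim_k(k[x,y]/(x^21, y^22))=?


Basis: x^i*y^j, i<21, j<22
21*22=462


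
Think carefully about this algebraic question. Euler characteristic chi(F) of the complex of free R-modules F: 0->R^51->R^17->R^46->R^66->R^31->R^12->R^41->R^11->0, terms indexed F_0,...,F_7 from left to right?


chi = sum (-1)^i * rank:
(-1)^0*51=51
(-1)^1*17=-17
(-1)^2*46=46
(-1)^3*66=-66
(-1)^4*31=31
(-1)^5*12=-12
(-1)^6*41=41
(-1)^7*11=-11
chi=63


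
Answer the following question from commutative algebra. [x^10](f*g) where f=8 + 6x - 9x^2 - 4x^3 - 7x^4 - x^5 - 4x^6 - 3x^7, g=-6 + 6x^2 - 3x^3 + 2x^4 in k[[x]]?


[x^10] = sum a_i*b_j, i+j=10
  -4*2=-8
  -3*-3=9
Sum=1


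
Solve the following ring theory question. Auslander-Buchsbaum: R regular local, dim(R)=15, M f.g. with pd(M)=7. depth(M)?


pd+depth=depth(R)=15
depth=15-7=8


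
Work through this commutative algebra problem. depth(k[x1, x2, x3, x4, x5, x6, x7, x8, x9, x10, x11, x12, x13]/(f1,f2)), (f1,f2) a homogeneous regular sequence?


depth(R)=13
depth(R/I)=13-2=11


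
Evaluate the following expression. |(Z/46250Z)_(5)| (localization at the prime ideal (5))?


5-primary part: 46250=5^4*74
Size=5^4=625


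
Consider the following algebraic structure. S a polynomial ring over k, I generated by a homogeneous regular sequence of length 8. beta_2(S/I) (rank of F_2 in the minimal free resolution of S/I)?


Regular sequence => Koszul complex is the minimal free resolution.
Syz_1 minimally generated by Koszul relations f_i*e_j - f_j*e_i (i<j): mu(Syz_1) = beta_2 = C(m,2) = m(m-1)/2
m=8
8*7/2 = 28


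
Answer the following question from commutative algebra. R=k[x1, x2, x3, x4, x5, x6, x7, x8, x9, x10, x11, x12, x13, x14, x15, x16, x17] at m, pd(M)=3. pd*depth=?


pd+depth=17
depth=17-3=14
pd*depth=3*14=42


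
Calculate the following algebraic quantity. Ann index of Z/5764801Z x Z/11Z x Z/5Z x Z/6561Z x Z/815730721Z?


Exponent = lcm of the cyclic orders; pairwise coprime => product.
7^8*11^1*5^1*3^8*13^8=5764801*11*5*6561*815730721=1696929758525657110455


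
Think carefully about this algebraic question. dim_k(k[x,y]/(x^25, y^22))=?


Basis: x^i*y^j, i<25, j<22
25*22=550


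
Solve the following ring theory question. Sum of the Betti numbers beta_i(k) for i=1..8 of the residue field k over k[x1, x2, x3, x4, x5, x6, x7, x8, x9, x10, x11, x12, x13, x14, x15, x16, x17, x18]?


Koszul resolution: beta_i(k)=C(n,i), n=18
C(18,1)=18, C(18,2)=153, C(18,3)=816, C(18,4)=3060, C(18,5)=8568, C(18,6)=18564, C(18,7)=31824, C(18,8)=43758
Sum=106761


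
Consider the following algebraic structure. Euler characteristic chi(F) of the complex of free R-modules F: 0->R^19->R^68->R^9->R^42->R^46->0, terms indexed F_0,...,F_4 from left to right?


chi = sum (-1)^i * rank:
(-1)^0*19=19
(-1)^1*68=-68
(-1)^2*9=9
(-1)^3*42=-42
(-1)^4*46=46
chi=-36


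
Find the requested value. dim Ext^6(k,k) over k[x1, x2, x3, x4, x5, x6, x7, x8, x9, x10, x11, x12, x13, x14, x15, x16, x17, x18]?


C(n,i)=C(18,6)=18564


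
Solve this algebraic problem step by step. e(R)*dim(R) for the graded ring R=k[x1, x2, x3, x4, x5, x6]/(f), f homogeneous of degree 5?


e(R)=deg(f)=5, dim(R)=6-1=5
e*dim=5*5=25


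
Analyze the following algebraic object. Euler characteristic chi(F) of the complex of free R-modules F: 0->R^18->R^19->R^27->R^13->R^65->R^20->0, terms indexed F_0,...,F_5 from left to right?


chi = sum (-1)^i * rank:
(-1)^0*18=18
(-1)^1*19=-19
(-1)^2*27=27
(-1)^3*13=-13
(-1)^4*65=65
(-1)^5*20=-20
chi=58


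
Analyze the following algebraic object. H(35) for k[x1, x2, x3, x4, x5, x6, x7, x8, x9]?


C(d+n-1,n-1)=C(43,8)=145008513


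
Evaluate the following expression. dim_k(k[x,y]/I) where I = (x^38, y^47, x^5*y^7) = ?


k[x,y]/I, I = (x^38, y^47, x^5*y^7)
Rect: 38x47=1786. Corner: (38-5)x(47-7)=1320.
dim = 1786-1320 = 466


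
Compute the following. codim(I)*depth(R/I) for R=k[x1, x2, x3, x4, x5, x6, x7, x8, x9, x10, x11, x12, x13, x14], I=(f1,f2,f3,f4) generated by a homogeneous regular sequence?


codim=4, depth=dim(R/I)=14-4=10
Product=4*10=40


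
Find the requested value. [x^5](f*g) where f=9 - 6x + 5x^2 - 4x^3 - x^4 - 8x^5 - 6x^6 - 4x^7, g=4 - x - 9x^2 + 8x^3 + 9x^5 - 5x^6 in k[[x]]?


[x^5] = sum a_i*b_j, i+j=5
  9*9=81
  5*8=40
  -4*-9=36
  -1*-1=1
  -8*4=-32
Sum=126


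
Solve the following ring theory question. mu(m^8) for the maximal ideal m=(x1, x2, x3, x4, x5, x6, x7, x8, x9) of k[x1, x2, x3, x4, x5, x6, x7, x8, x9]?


Graded Nakayama: mu(m^d) = dim_k (m^d/m^(d+1)) = #degree-8 monomials in 9 vars
C(n+d-1,d)=C(16,8)=12870


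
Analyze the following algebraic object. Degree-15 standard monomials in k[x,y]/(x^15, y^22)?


k[x,y], I = (x^15, y^22), d = 15
Need i < 15 and d-i < 22.
Range: 0 <= i <= 14.
H(15) = 15


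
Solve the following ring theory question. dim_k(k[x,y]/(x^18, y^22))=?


Basis: x^i*y^j, i<18, j<22
18*22=396


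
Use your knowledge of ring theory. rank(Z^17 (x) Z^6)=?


rank(M(x)N) = rank(M)*rank(N)
17*6 = 102


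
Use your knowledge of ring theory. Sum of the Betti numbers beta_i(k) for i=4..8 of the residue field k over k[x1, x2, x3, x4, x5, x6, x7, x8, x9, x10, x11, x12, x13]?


Koszul resolution: beta_i(k)=C(n,i), n=13
C(13,4)=715, C(13,5)=1287, C(13,6)=1716, C(13,7)=1716, C(13,8)=1287
Sum=6721


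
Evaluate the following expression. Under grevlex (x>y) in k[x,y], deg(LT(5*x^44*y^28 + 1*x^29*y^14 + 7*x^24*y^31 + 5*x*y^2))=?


LT: 5*x^44*y^28
deg_x=44, deg_y=28
Total=44+28=72


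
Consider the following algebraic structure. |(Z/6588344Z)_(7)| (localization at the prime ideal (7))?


7-primary part: 6588344=7^7*8
Size=7^7=823543


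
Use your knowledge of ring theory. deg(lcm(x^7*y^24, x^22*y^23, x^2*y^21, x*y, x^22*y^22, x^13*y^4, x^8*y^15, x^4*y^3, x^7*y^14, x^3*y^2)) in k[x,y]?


lcm = componentwise max:
x: max(7,22,2,1,22,13,8,4,7,3)=22
y: max(24,23,21,1,22,4,15,3,14,2)=24
Total=22+24=46


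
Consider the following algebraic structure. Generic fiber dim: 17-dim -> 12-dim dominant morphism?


dim(fiber)=dim(X)-dim(Y)=17-12=5


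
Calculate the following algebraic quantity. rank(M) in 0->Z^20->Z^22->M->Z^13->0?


Alt sum=0:
(-1)^0*20 + (-1)^1*22 + (-1)^2*? + (-1)^3*13=0
rank(M)=15


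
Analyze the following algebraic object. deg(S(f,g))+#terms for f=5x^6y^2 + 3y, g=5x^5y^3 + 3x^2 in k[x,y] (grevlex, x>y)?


LT(f)=5x^6y^2, LT(g)=5x^5y^3
lcm(LM)=x^6y^3
S(f,g) (scaled by 25 to clear denominators) = 5y*f - 5x*g = -15x^3 + 15y^2
2 terms, deg 3.
3+2=5


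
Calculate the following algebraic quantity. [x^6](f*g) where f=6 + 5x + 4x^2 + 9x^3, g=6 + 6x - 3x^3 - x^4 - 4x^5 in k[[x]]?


[x^6] = sum a_i*b_j, i+j=6
  5*-4=-20
  4*-1=-4
  9*-3=-27
Sum=-51


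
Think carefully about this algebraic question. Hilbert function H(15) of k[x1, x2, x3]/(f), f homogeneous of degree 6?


C(17,2)-C(11,2)=136-55=81


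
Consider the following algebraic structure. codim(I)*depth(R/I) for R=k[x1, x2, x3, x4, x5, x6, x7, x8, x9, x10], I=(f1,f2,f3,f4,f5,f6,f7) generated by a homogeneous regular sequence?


codim=7, depth=dim(R/I)=10-7=3
Product=7*3=21


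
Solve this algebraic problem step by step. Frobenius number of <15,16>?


gcd(15,16)=1 => F=ab-a-b=15*16-15-16=240-31=209


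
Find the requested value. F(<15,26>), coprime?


gcd(15,26)=1 => F=ab-a-b=15*26-15-26=390-41=349


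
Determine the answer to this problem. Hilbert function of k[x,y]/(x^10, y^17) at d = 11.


k[x,y], I = (x^10, y^17), d = 11
Need i < 10 and d-i < 17.
Range: 0 <= i <= 9.
H(11) = 10


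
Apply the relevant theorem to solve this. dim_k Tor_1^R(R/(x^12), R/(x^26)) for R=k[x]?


Tor_1(R/I,R/J)=(I cap J)/IJ=(x^26)/(x^38)
dim=38-26=min(12,26)=12


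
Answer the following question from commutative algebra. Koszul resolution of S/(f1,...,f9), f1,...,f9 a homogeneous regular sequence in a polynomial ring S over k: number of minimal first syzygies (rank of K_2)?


Regular sequence => Koszul complex is the minimal free resolution.
Syz_1 minimally generated by Koszul relations f_i*e_j - f_j*e_i (i<j): mu(Syz_1) = beta_2 = C(m,2) = m(m-1)/2
m=9
9*8/2 = 36


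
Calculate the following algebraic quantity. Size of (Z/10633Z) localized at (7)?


7-primary part: 10633=7^3*31
Size=7^3=343


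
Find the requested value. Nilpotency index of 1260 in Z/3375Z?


1260^k mod 3375:
k=1: 1260
k=2: 1350
k=3: 0
First zero at k = 3


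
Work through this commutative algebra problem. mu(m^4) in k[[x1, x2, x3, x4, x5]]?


C(n+d-1,d)=C(8,4)=70


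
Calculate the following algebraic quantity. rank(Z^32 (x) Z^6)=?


rank(M(x)N) = rank(M)*rank(N)
32*6 = 192


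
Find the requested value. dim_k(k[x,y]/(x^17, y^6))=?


Basis: x^i*y^j, i<17, j<6
17*6=102


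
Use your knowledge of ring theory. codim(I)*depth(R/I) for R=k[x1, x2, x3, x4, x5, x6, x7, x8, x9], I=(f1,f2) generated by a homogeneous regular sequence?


codim=2, depth=dim(R/I)=9-2=7
Product=2*7=14


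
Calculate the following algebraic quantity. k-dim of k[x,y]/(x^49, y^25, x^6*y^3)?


k[x,y]/I, I = (x^49, y^25, x^6*y^3)
Rect: 49x25=1225. Corner: (49-6)x(25-3)=946.
dim = 1225-946 = 279


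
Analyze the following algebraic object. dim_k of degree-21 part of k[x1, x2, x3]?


C(d+n-1,n-1)=C(23,2)=253


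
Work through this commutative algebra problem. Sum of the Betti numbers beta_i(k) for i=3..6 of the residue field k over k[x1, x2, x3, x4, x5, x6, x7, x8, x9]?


Koszul resolution: beta_i(k)=C(n,i), n=9
C(9,3)=84, C(9,4)=126, C(9,5)=126, C(9,6)=84
Sum=420


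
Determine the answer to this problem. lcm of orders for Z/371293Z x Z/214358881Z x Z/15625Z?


Exponent = lcm of the cyclic orders; pairwise coprime => product.
13^5*11^8*5^6=371293*214358881*15625=1243593000048953125


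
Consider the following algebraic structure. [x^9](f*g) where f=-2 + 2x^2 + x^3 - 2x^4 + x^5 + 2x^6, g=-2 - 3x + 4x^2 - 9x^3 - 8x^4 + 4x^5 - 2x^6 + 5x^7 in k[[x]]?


[x^9] = sum a_i*b_j, i+j=9
  2*5=10
  1*-2=-2
  -2*4=-8
  1*-8=-8
  2*-9=-18
Sum=-26


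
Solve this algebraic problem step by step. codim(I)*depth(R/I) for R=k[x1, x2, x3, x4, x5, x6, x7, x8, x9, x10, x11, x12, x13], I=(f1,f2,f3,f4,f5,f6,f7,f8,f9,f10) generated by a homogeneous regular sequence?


codim=10, depth=dim(R/I)=13-10=3
Product=10*3=30


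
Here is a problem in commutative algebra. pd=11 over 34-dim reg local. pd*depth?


pd+depth=34
depth=34-11=23
pd*depth=11*23=253


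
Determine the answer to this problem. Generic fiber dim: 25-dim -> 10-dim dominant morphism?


dim(fiber)=dim(X)-dim(Y)=25-10=15


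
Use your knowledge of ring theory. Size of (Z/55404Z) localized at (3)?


3-primary part: 55404=3^6*76
Size=3^6=729


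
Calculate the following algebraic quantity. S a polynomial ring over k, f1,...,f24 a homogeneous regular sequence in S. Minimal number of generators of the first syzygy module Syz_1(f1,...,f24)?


Regular sequence => Koszul complex is the minimal free resolution.
Syz_1 minimally generated by Koszul relations f_i*e_j - f_j*e_i (i<j): mu(Syz_1) = beta_2 = C(m,2) = m(m-1)/2
m=24
24*23/2 = 276


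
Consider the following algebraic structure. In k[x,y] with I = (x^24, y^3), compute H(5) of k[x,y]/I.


k[x,y], I = (x^24, y^3), d = 5
Need i < 24 and d-i < 3.
Range: 3 <= i <= 5.
H(5) = 3


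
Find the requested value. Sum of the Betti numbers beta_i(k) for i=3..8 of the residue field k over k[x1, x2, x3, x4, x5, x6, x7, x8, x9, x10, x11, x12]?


Koszul resolution: beta_i(k)=C(n,i), n=12
C(12,3)=220, C(12,4)=495, C(12,5)=792, C(12,6)=924, C(12,7)=792, C(12,8)=495
Sum=3718


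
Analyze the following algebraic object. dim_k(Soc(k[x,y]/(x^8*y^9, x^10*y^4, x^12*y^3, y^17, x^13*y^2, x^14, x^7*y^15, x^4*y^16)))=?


Socle = ann(m) = span of standard monomials u with x*u, y*u in I (staircase corners).
Minimal generators: x^14, x^13*y^2, x^12*y^3, x^10*y^4, x^8*y^9, x^7*y^15, x^4*y^16, y^17
Corners: x^3y^16, x^6y^15, x^7y^14, x^9y^8, x^11y^3, x^12y^2, x^13y
Socle dim=7


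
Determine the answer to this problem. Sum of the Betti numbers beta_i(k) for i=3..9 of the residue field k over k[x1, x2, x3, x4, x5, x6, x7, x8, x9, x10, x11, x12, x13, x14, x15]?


Koszul resolution: beta_i(k)=C(n,i), n=15
C(15,3)=455, C(15,4)=1365, C(15,5)=3003, C(15,6)=5005, C(15,7)=6435, C(15,8)=6435, C(15,9)=5005
Sum=27703


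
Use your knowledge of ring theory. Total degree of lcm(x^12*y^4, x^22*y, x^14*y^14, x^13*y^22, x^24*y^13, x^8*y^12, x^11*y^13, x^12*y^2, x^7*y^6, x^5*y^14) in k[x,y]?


lcm = componentwise max:
x: max(12,22,14,13,24,8,11,12,7,5)=24
y: max(4,1,14,22,13,12,13,2,6,14)=22
Total=24+22=46


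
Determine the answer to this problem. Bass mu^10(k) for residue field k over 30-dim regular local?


C(n,i)=C(30,10)=30045015


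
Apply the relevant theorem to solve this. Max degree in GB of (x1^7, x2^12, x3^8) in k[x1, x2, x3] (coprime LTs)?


Pure powers, coprime LTs => already GB.
Degrees: 7, 12, 8
Max=12


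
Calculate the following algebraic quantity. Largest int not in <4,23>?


gcd(4,23)=1 => F=ab-a-b=4*23-4-23=92-27=65


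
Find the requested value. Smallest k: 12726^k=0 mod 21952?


12726^k mod 21952:
k=1: 12726
k=2: 11172
k=3: 13720
k=4: 16464
k=5: 10976
k=6: 0
First zero at k = 6


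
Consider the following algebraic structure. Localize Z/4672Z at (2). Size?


2-primary part: 4672=2^6*73
Size=2^6=64


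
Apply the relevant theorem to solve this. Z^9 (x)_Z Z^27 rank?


rank(M(x)N) = rank(M)*rank(N)
9*27 = 243


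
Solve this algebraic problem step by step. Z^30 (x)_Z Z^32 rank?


rank(M(x)N) = rank(M)*rank(N)
30*32 = 960


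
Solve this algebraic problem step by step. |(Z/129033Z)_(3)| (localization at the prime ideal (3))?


3-primary part: 129033=3^7*59
Size=3^7=2187


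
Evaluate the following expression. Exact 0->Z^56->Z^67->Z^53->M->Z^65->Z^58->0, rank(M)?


Alt sum=0:
(-1)^0*56 + (-1)^1*67 + (-1)^2*53 + (-1)^3*? + (-1)^4*65 + (-1)^5*58=0
rank(M)=49


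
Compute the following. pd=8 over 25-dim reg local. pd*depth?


pd+depth=25
depth=25-8=17
pd*depth=8*17=136


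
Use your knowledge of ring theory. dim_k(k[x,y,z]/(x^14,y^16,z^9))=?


Basis: x^iy^jz^k, i<14,j<16,k<9
14*16*9=2016


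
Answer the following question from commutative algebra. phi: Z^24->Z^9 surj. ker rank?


rank(ker) = 24-9 = 15


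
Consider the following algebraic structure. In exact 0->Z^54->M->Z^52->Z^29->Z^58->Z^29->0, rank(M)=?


Alt sum=0:
(-1)^0*54 + (-1)^1*? + (-1)^2*52 + (-1)^3*29 + (-1)^4*58 + (-1)^5*29=0
rank(M)=106


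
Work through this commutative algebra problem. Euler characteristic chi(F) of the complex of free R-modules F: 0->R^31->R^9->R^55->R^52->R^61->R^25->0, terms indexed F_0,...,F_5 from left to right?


chi = sum (-1)^i * rank:
(-1)^0*31=31
(-1)^1*9=-9
(-1)^2*55=55
(-1)^3*52=-52
(-1)^4*61=61
(-1)^5*25=-25
chi=61


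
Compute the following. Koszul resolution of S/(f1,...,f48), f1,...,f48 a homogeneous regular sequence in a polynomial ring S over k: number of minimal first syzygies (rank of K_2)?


Regular sequence => Koszul complex is the minimal free resolution.
Syz_1 minimally generated by Koszul relations f_i*e_j - f_j*e_i (i<j): mu(Syz_1) = beta_2 = C(m,2) = m(m-1)/2
m=48
48*47/2 = 1128


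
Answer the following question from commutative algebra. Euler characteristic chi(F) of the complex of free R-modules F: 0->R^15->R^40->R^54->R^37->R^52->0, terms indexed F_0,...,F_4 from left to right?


chi = sum (-1)^i * rank:
(-1)^0*15=15
(-1)^1*40=-40
(-1)^2*54=54
(-1)^3*37=-37
(-1)^4*52=52
chi=44


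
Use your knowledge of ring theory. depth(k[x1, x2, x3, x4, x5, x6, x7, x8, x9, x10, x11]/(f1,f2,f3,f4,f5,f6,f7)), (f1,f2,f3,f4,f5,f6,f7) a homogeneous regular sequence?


depth(R)=11
depth(R/I)=11-7=4


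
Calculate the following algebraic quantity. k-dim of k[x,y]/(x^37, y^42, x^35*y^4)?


k[x,y]/I, I = (x^37, y^42, x^35*y^4)
Rect: 37x42=1554. Corner: (37-35)x(42-4)=76.
dim = 1554-76 = 1478


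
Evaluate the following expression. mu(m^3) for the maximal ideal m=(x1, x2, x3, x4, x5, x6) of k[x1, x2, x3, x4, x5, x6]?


Graded Nakayama: mu(m^d) = dim_k (m^d/m^(d+1)) = #degree-3 monomials in 6 vars
C(n+d-1,d)=C(8,3)=56


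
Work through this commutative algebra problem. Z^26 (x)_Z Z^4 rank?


rank(M(x)N) = rank(M)*rank(N)
26*4 = 104


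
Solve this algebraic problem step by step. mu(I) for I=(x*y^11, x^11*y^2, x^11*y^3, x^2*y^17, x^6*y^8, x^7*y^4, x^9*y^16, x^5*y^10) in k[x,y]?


Remove redundant (divisible by others).
x^2*y^17 redundant.
x^9*y^16 redundant.
x^11*y^3 redundant.
Min: x^11*y^2, x^7*y^4, x^6*y^8, x^5*y^10, x*y^11
Count=5


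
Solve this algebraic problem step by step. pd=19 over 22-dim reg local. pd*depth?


pd+depth=22
depth=22-19=3
pd*depth=19*3=57


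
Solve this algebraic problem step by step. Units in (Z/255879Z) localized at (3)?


Local ring = Z/19683Z.
phi(19683) = 3^8*(3-1) = 13122


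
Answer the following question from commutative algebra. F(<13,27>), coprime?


gcd(13,27)=1 => F=ab-a-b=13*27-13-27=351-40=311


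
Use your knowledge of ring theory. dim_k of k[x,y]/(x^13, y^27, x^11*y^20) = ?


k[x,y]/I, I = (x^13, y^27, x^11*y^20)
Rect: 13x27=351. Corner: (13-11)x(27-20)=14.
dim = 351-14 = 337


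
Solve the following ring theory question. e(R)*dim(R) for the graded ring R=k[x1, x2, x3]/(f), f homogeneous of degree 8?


e(R)=deg(f)=8, dim(R)=3-1=2
e*dim=8*2=16


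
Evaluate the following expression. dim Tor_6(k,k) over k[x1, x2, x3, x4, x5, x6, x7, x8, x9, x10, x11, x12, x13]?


Koszul: C(n,i)=C(13,6)=1716


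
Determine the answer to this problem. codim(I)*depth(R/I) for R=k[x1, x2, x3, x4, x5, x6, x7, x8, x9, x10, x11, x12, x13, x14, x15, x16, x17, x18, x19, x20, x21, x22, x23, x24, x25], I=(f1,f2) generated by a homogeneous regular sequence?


codim=2, depth=dim(R/I)=25-2=23
Product=2*23=46


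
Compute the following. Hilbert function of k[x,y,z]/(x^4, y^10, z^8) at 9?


Need i<4, j<10, k<8 with i+j+k=9.
For each i, j ranges over max(0,9-i-7)..min(9,9-i):
  i=0: j in [2,9] -> 8
  i=1: j in [1,8] -> 8
  i=2: j in [0,7] -> 8
  i=3: j in [0,6] -> 7
H(9) = 8+8+8+7 = 31


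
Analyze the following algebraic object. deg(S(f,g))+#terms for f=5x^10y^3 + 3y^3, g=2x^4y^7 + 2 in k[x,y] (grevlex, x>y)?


LT(f)=5x^10y^3, LT(g)=2x^4y^7
lcm(LM)=x^10y^7
S(f,g) (scaled by 10 to clear denominators) = 2y^4*f - 5x^6*g = 6y^7 - 10x^6
2 terms, deg 7.
7+2=9


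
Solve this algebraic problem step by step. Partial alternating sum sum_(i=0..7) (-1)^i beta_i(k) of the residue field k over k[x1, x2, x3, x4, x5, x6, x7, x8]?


Koszul resolution: beta_i(k)=C(n,i), n=8
sum_(i=0..p) (-1)^i C(n,i) = (-1)^p C(n-1,p)
(-1)^7*C(7,7) = (-1)^7*1 = -1


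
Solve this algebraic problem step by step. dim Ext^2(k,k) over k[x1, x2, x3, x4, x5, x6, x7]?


C(n,i)=C(7,2)=21


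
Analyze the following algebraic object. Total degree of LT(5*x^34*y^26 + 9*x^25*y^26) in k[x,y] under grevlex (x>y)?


LT: 5*x^34*y^26
deg_x=34, deg_y=26
Total=34+26=60


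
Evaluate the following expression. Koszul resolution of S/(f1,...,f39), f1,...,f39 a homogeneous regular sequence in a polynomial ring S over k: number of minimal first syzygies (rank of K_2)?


Regular sequence => Koszul complex is the minimal free resolution.
Syz_1 minimally generated by Koszul relations f_i*e_j - f_j*e_i (i<j): mu(Syz_1) = beta_2 = C(m,2) = m(m-1)/2
m=39
39*38/2 = 741


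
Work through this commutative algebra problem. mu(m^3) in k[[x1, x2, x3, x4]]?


C(n+d-1,d)=C(6,3)=20


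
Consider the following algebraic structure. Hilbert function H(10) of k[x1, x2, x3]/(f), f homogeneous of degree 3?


C(12,2)-C(9,2)=66-36=30


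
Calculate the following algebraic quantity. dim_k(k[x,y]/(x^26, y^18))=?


Basis: x^i*y^j, i<26, j<18
26*18=468


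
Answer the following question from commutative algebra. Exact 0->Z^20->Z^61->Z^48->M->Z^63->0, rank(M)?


Alt sum=0:
(-1)^0*20 + (-1)^1*61 + (-1)^2*48 + (-1)^3*? + (-1)^4*63=0
rank(M)=70


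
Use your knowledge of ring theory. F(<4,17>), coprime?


gcd(4,17)=1 => F=ab-a-b=4*17-4-17=68-21=47


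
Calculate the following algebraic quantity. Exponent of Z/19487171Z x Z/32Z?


Exponent = lcm of the cyclic orders; pairwise coprime => product.
11^7*2^5=19487171*32=623589472


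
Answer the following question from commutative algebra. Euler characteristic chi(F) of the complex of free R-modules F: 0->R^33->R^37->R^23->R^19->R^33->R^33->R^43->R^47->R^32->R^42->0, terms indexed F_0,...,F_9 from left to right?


chi = sum (-1)^i * rank:
(-1)^0*33=33
(-1)^1*37=-37
(-1)^2*23=23
(-1)^3*19=-19
(-1)^4*33=33
(-1)^5*33=-33
(-1)^6*43=43
(-1)^7*47=-47
(-1)^8*32=32
(-1)^9*42=-42
chi=-14


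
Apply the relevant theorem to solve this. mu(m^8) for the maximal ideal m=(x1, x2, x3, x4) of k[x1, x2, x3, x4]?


Graded Nakayama: mu(m^d) = dim_k (m^d/m^(d+1)) = #degree-8 monomials in 4 vars
C(n+d-1,d)=C(11,8)=165


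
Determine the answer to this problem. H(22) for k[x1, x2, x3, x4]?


C(d+n-1,n-1)=C(25,3)=2300


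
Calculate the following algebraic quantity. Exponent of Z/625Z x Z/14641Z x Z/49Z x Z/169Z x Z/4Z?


Exponent = lcm of the cyclic orders; pairwise coprime => product.
5^4*11^4*7^2*13^2*2^2=625*14641*49*169*4=303105302500


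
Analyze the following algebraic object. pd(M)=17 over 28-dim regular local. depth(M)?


pd+depth=depth(R)=28
depth=28-17=11


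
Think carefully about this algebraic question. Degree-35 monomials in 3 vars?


C(d+n-1,n-1)=C(37,2)=666


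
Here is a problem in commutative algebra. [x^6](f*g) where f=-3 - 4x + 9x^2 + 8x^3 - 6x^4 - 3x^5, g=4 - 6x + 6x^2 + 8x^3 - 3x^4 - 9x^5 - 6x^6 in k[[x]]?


[x^6] = sum a_i*b_j, i+j=6
  -3*-6=18
  -4*-9=36
  9*-3=-27
  8*8=64
  -6*6=-36
  -3*-6=18
Sum=73


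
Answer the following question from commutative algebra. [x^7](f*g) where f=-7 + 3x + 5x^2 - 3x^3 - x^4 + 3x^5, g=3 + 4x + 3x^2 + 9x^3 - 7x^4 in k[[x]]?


[x^7] = sum a_i*b_j, i+j=7
  -3*-7=21
  -1*9=-9
  3*3=9
Sum=21


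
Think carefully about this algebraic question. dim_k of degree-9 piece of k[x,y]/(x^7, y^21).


k[x,y], I = (x^7, y^21), d = 9
Need i < 7 and d-i < 21.
Range: 0 <= i <= 6.
H(9) = 7


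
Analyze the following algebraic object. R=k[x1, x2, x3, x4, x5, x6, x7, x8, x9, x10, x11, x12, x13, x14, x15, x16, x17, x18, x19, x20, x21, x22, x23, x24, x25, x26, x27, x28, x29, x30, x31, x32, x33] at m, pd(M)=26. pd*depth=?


pd+depth=33
depth=33-26=7
pd*depth=26*7=182


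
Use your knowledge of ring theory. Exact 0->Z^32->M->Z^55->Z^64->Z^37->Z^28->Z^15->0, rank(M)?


Alt sum=0:
(-1)^0*32 + (-1)^1*? + (-1)^2*55 + (-1)^3*64 + (-1)^4*37 + (-1)^5*28 + (-1)^6*15=0
rank(M)=47


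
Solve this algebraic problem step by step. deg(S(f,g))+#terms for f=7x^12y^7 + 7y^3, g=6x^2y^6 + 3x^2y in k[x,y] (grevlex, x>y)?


LT(f)=7x^12y^7, LT(g)=6x^2y^6
lcm(LM)=x^12y^7
S(f,g) (scaled by 42 to clear denominators) = 6*f - 7x^10y*g = -21x^12y^2 + 42y^3
2 terms, deg 14.
14+2=16


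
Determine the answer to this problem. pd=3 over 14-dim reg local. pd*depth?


pd+depth=14
depth=14-3=11
pd*depth=3*11=33


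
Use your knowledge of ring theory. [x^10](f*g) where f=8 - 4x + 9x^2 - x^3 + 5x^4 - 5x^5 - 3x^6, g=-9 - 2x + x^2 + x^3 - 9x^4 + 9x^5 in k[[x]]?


[x^10] = sum a_i*b_j, i+j=10
  -5*9=-45
  -3*-9=27
Sum=-18


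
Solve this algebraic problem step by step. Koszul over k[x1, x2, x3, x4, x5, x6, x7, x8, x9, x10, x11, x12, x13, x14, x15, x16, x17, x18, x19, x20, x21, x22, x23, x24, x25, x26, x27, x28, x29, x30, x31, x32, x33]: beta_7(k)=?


C(n,i)=C(33,7)=4272048


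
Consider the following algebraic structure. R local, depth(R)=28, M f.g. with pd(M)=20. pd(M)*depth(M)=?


pd+depth=28
depth=28-20=8
pd*depth=20*8=160


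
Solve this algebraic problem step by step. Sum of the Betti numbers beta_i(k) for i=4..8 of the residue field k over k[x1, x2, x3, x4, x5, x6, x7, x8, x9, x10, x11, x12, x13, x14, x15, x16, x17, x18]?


Koszul resolution: beta_i(k)=C(n,i), n=18
C(18,4)=3060, C(18,5)=8568, C(18,6)=18564, C(18,7)=31824, C(18,8)=43758
Sum=105774


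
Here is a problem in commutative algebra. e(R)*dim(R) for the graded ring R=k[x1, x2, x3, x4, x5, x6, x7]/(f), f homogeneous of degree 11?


e(R)=deg(f)=11, dim(R)=7-1=6
e*dim=11*6=66


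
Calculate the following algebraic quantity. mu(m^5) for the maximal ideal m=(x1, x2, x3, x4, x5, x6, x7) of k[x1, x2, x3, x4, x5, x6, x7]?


Graded Nakayama: mu(m^d) = dim_k (m^d/m^(d+1)) = #degree-5 monomials in 7 vars
C(n+d-1,d)=C(11,5)=462


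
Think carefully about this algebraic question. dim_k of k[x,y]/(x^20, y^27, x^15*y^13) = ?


k[x,y]/I, I = (x^20, y^27, x^15*y^13)
Rect: 20x27=540. Corner: (20-15)x(27-13)=70.
dim = 540-70 = 470


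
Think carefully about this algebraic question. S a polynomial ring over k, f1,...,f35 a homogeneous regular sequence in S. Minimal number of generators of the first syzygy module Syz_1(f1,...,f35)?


Regular sequence => Koszul complex is the minimal free resolution.
Syz_1 minimally generated by Koszul relations f_i*e_j - f_j*e_i (i<j): mu(Syz_1) = beta_2 = C(m,2) = m(m-1)/2
m=35
35*34/2 = 595


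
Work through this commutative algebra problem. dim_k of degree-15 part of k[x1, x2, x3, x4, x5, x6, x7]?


C(d+n-1,n-1)=C(21,6)=54264


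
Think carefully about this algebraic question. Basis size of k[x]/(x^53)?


Basis: 1,x,...,x^52
dim=53


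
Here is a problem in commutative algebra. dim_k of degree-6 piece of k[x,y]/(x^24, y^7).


k[x,y], I = (x^24, y^7), d = 6
Need i < 24 and d-i < 7.
Range: 0 <= i <= 6.
H(6) = 7


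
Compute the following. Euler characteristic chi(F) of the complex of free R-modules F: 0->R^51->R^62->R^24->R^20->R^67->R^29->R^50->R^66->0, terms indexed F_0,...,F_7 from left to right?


chi = sum (-1)^i * rank:
(-1)^0*51=51
(-1)^1*62=-62
(-1)^2*24=24
(-1)^3*20=-20
(-1)^4*67=67
(-1)^5*29=-29
(-1)^6*50=50
(-1)^7*66=-66
chi=15


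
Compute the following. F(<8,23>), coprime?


gcd(8,23)=1 => F=ab-a-b=8*23-8-23=184-31=153


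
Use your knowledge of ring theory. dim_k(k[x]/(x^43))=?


Basis: 1,x,...,x^42
dim=43


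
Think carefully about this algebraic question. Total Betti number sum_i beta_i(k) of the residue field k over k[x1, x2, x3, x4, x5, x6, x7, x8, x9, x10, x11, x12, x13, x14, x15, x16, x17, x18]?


Koszul resolution: beta_i(k)=C(n,i), n=18
sum_i C(18,i) = 2^18 = 262144


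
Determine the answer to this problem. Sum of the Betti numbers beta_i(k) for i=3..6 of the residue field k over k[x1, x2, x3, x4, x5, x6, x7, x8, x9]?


Koszul resolution: beta_i(k)=C(n,i), n=9
C(9,3)=84, C(9,4)=126, C(9,5)=126, C(9,6)=84
Sum=420


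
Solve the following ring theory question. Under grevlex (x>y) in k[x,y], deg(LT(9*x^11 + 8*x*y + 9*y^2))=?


LT: 9*x^11
deg_x=11, deg_y=0
Total=11+0=11


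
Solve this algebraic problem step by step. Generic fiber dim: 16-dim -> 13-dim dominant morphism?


dim(fiber)=dim(X)-dim(Y)=16-13=3


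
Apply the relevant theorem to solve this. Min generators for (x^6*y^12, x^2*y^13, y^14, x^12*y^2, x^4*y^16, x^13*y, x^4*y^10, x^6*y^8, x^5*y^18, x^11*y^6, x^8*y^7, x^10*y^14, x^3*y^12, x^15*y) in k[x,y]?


Remove redundant (divisible by others).
x^6*y^12 redundant.
x^15*y redundant.
x^5*y^18 redundant.
x^10*y^14 redundant.
x^4*y^16 redundant.
Min: x^13*y, x^12*y^2, x^11*y^6, x^8*y^7, x^6*y^8, x^4*y^10, x^3*y^12, x^2*y^13, y^14
Count=9


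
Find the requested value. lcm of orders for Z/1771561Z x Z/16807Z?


Exponent = lcm of the cyclic orders; pairwise coprime => product.
11^6*7^5=1771561*16807=29774625727


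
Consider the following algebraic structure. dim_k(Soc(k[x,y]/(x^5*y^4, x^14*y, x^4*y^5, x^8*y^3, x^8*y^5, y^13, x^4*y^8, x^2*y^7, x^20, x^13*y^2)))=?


Socle = ann(m) = span of standard monomials u with x*u, y*u in I (staircase corners).
Redundant generators: x^4*y^8, x^8*y^5
Minimal generators: x^20, x^14*y, x^13*y^2, x^8*y^3, x^5*y^4, x^4*y^5, x^2*y^7, y^13
Corners: xy^12, x^3y^6, x^4y^4, x^7y^3, x^12y^2, x^13y, x^19
Socle dim=7


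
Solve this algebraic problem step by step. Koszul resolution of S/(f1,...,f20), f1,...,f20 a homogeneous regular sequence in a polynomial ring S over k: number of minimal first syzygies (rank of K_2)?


Regular sequence => Koszul complex is the minimal free resolution.
Syz_1 minimally generated by Koszul relations f_i*e_j - f_j*e_i (i<j): mu(Syz_1) = beta_2 = C(m,2) = m(m-1)/2
m=20
20*19/2 = 190


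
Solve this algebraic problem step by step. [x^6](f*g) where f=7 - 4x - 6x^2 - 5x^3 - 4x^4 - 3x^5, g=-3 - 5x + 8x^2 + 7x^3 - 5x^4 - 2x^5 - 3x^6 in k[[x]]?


[x^6] = sum a_i*b_j, i+j=6
  7*-3=-21
  -4*-2=8
  -6*-5=30
  -5*7=-35
  -4*8=-32
  -3*-5=15
Sum=-35


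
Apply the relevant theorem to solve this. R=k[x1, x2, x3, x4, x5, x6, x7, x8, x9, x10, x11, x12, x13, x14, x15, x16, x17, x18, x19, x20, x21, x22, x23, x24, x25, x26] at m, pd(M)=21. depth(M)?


pd+depth=depth(R)=26
depth=26-21=5


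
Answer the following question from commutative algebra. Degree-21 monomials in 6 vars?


C(d+n-1,n-1)=C(26,5)=65780


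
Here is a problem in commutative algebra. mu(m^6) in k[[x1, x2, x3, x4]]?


C(n+d-1,d)=C(9,6)=84


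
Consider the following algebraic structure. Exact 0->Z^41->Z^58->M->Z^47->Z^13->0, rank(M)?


Alt sum=0:
(-1)^0*41 + (-1)^1*58 + (-1)^2*? + (-1)^3*47 + (-1)^4*13=0
rank(M)=51


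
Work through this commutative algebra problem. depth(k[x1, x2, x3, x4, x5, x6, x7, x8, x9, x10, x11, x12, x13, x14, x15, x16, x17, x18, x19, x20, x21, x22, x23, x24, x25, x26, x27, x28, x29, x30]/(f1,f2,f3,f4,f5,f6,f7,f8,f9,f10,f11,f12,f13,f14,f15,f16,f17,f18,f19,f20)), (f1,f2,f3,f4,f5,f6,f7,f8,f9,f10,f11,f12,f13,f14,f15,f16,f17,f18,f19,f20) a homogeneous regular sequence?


depth(R)=30
depth(R/I)=30-20=10


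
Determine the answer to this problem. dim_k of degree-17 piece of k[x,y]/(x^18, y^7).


k[x,y], I = (x^18, y^7), d = 17
Need i < 18 and d-i < 7.
Range: 11 <= i <= 17.
H(17) = 7


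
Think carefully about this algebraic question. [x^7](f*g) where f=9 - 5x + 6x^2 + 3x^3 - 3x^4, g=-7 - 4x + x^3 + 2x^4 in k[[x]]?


[x^7] = sum a_i*b_j, i+j=7
  3*2=6
  -3*1=-3
Sum=3


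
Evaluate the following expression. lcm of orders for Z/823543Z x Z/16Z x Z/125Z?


Exponent = lcm of the cyclic orders; pairwise coprime => product.
7^7*2^4*5^3=823543*16*125=1647086000


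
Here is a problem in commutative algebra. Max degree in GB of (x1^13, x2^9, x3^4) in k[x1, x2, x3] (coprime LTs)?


Pure powers, coprime LTs => already GB.
Degrees: 13, 9, 4
Max=13


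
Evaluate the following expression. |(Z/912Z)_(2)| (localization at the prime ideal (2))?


2-primary part: 912=2^4*57
Size=2^4=16


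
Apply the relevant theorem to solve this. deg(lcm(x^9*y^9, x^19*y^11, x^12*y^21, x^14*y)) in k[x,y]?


lcm = componentwise max:
x: max(9,19,12,14)=19
y: max(9,11,21,1)=21
Total=19+21=40


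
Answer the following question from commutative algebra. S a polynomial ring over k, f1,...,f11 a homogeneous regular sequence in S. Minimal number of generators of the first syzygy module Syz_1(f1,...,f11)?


Regular sequence => Koszul complex is the minimal free resolution.
Syz_1 minimally generated by Koszul relations f_i*e_j - f_j*e_i (i<j): mu(Syz_1) = beta_2 = C(m,2) = m(m-1)/2
m=11
11*10/2 = 55


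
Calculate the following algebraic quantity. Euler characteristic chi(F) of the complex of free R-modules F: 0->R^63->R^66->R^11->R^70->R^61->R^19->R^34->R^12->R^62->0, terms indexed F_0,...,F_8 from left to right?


chi = sum (-1)^i * rank:
(-1)^0*63=63
(-1)^1*66=-66
(-1)^2*11=11
(-1)^3*70=-70
(-1)^4*61=61
(-1)^5*19=-19
(-1)^6*34=34
(-1)^7*12=-12
(-1)^8*62=62
chi=64


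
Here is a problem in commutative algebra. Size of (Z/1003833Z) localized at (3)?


3-primary part: 1003833=3^10*17
Size=3^10=59049


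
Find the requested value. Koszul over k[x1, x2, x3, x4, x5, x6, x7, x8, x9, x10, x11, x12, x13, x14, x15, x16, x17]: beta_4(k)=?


C(n,i)=C(17,4)=2380


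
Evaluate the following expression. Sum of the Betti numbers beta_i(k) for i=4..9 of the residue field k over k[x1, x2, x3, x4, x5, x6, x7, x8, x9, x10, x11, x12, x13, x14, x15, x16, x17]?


Koszul resolution: beta_i(k)=C(n,i), n=17
C(17,4)=2380, C(17,5)=6188, C(17,6)=12376, C(17,7)=19448, C(17,8)=24310, C(17,9)=24310
Sum=89012


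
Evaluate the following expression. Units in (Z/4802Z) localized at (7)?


Local ring = Z/2401Z.
phi(2401) = 7^3*(7-1) = 2058


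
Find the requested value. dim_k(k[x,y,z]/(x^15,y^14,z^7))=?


Basis: x^iy^jz^k, i<15,j<14,k<7
15*14*7=1470


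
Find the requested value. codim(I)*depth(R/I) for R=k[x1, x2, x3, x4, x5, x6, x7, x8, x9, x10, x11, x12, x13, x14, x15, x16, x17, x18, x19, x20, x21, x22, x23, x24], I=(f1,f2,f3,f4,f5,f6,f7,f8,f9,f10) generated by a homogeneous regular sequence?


codim=10, depth=dim(R/I)=24-10=14
Product=10*14=140


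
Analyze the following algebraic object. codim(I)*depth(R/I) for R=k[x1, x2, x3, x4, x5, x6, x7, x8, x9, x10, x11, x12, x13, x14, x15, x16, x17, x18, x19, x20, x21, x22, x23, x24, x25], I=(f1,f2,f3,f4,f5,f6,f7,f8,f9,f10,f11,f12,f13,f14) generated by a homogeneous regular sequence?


codim=14, depth=dim(R/I)=25-14=11
Product=14*11=154


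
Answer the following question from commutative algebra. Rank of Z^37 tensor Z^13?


rank(M(x)N) = rank(M)*rank(N)
37*13 = 481


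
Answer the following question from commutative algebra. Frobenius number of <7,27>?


gcd(7,27)=1 => F=ab-a-b=7*27-7-27=189-34=155


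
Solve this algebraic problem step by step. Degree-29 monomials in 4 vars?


C(d+n-1,n-1)=C(32,3)=4960


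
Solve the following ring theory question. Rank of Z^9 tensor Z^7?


rank(M(x)N) = rank(M)*rank(N)
9*7 = 63


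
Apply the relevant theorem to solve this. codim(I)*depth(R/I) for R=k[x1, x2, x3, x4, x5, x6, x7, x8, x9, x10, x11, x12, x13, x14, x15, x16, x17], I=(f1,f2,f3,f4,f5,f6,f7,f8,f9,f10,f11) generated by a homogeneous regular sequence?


codim=11, depth=dim(R/I)=17-11=6
Product=11*6=66


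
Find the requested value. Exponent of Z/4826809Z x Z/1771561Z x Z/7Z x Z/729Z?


Exponent = lcm of the cyclic orders; pairwise coprime => product.
13^6*11^6*7^1*3^6=4826809*1771561*7*729=43635684511866447


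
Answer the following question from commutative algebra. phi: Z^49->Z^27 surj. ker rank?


rank(ker) = 49-27 = 22


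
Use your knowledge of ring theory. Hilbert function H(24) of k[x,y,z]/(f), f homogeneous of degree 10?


C(26,2)-C(16,2)=325-120=205


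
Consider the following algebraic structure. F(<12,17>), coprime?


gcd(12,17)=1 => F=ab-a-b=12*17-12-17=204-29=175


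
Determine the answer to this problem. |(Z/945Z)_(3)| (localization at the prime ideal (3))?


3-primary part: 945=3^3*35
Size=3^3=27


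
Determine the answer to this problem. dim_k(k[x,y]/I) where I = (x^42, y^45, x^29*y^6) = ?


k[x,y]/I, I = (x^42, y^45, x^29*y^6)
Rect: 42x45=1890. Corner: (42-29)x(45-6)=507.
dim = 1890-507 = 1383


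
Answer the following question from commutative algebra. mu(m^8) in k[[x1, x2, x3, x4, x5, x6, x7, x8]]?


C(n+d-1,d)=C(15,8)=6435


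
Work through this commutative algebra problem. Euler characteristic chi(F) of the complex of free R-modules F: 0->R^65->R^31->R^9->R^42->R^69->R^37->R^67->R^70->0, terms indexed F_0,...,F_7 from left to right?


chi = sum (-1)^i * rank:
(-1)^0*65=65
(-1)^1*31=-31
(-1)^2*9=9
(-1)^3*42=-42
(-1)^4*69=69
(-1)^5*37=-37
(-1)^6*67=67
(-1)^7*70=-70
chi=30
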